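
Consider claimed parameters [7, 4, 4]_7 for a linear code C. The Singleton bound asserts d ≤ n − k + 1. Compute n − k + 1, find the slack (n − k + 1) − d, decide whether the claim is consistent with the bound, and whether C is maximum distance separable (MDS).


Singleton RHS = n − k + 1 = 4, slack = 0, bound satisfied, MDS.

Singleton bound: d ≤ n − k + 1.
Here n = 7, k = 4, so n − k + 1 = 4.
Given d = 4, check d ≤ 4: YES.
Slack = (n − k + 1) − d = 0.
The code is MDS (slack = 0).
Description: the claimed parameters are [7, 4, 4]_7; such a code would be MDS (meets Singleton bound).


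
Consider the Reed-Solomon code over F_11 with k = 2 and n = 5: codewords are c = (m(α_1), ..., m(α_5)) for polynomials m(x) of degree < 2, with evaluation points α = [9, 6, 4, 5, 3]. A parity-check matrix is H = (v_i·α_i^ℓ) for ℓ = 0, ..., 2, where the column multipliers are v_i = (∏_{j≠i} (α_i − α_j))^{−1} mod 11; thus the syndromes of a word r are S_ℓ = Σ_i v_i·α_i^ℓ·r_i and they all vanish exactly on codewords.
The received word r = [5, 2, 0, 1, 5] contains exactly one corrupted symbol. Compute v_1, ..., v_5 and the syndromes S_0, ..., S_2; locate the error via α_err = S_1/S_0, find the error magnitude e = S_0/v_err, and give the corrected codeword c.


S = (2, 6, 7), error at position 5, error magnitude e = 6, c = [5, 2, 0, 1, 10].

Step 1: column multipliers v_i = (∏_{j≠i}(α_i − α_j))^{−1} mod 11.
  i = 1 (α = 9): (9−6)(9−4)(9−5)(9−3) = 3·5·4·6 = 360 ≡ 8, so v_1 = 8^{−1} = 7 (mod 11).
  i = 2 (α = 6): (6−9)(6−4)(6−5)(6−3) = (−3)·2·1·3 = −18 ≡ 4, so v_2 = 4^{−1} = 3 (mod 11).
  i = 3 (α = 4): (4−9)(4−6)(4−5)(4−3) = (−5)·(−2)·(−1)·1 = −10 ≡ 1, so v_3 = 1^{−1} = 1 (mod 11).
  i = 4 (α = 5): (5−9)(5−6)(5−4)(5−3) = (−4)·(−1)·1·2 = 8 ≡ 8, so v_4 = 8^{−1} = 7 (mod 11).
  i = 5 (α = 3): (3−9)(3−6)(3−4)(3−5) = (−6)·(−3)·(−1)·(−2) = 36 ≡ 3, so v_5 = 3^{−1} = 4 (mod 11).
  v = [7, 3, 1, 7, 4].
Step 2: syndromes of r = [5, 2, 0, 1, 5] (all sums mod 11).
  S_0 = Σ v_i r_i = 7·5 + 3·2 + 1·0 + 7·1 + 4·5 = 68 ≡ 2.
  S_1 = Σ v_i α_i r_i = 7·9·5 + 3·6·2 + 1·4·0 + 7·5·1 + 4·3·5 = 446 ≡ 6.
  α_i^2 mod 11 = [4, 3, 5, 3, 9].
  S_2 = Σ v_i α_i^2 r_i = 7·4·5 + 3·3·2 + 1·5·0 + 7·3·1 + 4·9·5 = 359 ≡ 7.
  S = (2, 6, 7) ≠ 0, so r is not a codeword (an error is present).
Step 3: locate the error. For a single error e at position i, S_ℓ = v_i·e·α_i^ℓ, so α_err = S_1/S_0.
  S_0^{−1} = 2^{−1} = 6 (mod 11), so α_err = 6·6 = 36 ≡ 3 = α_5. Error position i = 5.
  Consistency check: S_2/S_1 = 7·2 = 14 ≡ 3 = α_err ✓ (single-error assumption holds).
Step 4: error magnitude e = S_0/v_5 = S_0·∏_{j≠5}(α_5 − α_j) = 2·3 = 6 ≡ 6 (mod 11).
Step 5: correct position 5: c_5 = r_5 − e = 5 − 6 ≡ 10 (mod 11). Hence c = [5, 2, 0, 1, 10].
  Check: interpolating c through the α_i gives m(x) = 7 + 1·x (degree < 2) with m(α_i) = c_i for every i, so c is indeed a codeword.


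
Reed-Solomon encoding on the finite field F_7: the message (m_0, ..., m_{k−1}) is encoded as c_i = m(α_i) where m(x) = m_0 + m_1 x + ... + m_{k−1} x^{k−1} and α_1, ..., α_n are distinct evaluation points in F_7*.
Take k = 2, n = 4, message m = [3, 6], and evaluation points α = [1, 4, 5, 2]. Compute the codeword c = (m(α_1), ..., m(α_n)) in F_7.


c = [2, 6, 5, 1]

Message polynomial: m(x) = 3 + 6·x (mod 7).
For each evaluation point α_i, compute m(α_i) mod 7:
  α_1 = 1: Horner steps 6 → 2, so m(1) = 2.
  α_2 = 4: Horner steps 6 → 6, so m(4) = 6.
  α_3 = 5: Horner steps 6 → 5, so m(5) = 5.
  α_4 = 2: Horner steps 6 → 1, so m(2) = 1.
Codeword c = [2, 6, 5, 1] ∈ F_7^4.


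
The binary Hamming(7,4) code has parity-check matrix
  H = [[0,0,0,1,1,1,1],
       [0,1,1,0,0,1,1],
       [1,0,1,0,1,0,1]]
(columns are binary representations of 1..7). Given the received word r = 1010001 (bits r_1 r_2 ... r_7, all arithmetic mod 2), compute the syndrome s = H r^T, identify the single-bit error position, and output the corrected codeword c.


s = (1, 0, 1)^T, error position = 5, corrected codeword c = 1010101

Compute s = H r^T mod 2 one row at a time:
  s_1 = 0 + 0 + 0 + 1 = 1 ≡ 1 (mod 2).
  s_2 = 0 + 1 + 0 + 1 = 2 ≡ 0 (mod 2).
  s_3 = 1 + 1 + 0 + 1 = 3 ≡ 1 (mod 2).
s = (1, 0, 1)^T — this equals column 5 of H (binary 101), so error is at position 5.
Correct: flip bit 5 of r = 1010001 to get c = 1010101.


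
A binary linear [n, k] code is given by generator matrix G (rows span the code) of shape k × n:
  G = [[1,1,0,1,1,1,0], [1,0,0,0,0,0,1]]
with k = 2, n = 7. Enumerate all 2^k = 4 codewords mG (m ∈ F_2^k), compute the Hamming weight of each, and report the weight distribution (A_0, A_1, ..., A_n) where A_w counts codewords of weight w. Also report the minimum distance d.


Weight distribution: A_0 = 1, A_2 = 1, A_5 = 2. Minimum distance d = 2.

Enumerate all 2^2 = 4 messages m ∈ F_2^2.
For each, compute codeword c = mG in F_2^7, then tally its weight.
  m = 00 → c = 0000000, weight = 0.
  m = 10 → c = 1101110, weight = 5.
  m = 01 → c = 1000001, weight = 2.
  m = 11 → c = 0101111, weight = 5.
Tally weights:
  weight 0: 1 codewords.
  weight 2: 1 codewords.
  weight 5: 2 codewords.
Minimum distance d = smallest w > 0 with A_w > 0 = 2.
Sanity: Σ A_w = 4 = 2^2 = 4 ✓.


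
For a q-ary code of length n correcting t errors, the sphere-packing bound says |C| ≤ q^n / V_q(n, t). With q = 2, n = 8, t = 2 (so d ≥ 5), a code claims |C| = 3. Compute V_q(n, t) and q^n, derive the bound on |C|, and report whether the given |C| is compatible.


V_q(n, t) = 37, q^n = 256, Hamming bound = 6, |C| = 3 ≤ bound (satisfied).

Step 1: Compute V_q(n, t) = Σ_{j=0}^2 C(n, j) (q−1)^j.
  j = 0: C(8,0)·(1)^0 = 1·1 = 1.
  j = 1: C(8,1)·(1)^1 = 8·1 = 8.
  j = 2: C(8,2)·(1)^2 = 28·1 = 28.
  V_q(n, t) = 1 + 8 + 28 = 37.
Step 2: q^n = 2^8 = 256.
Step 3: Hamming bound ⌊q^n / V_q(n,t)⌋ = ⌊256/37⌋ = 6.
Step 4: Compare |C| = 3 to 6: satisfied.
The claimed |C| lies below the Hamming bound.


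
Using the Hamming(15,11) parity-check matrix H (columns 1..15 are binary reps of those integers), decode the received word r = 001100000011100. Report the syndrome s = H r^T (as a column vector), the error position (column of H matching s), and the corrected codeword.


s = (1, 1, 0, 1)^T, error position = 13, corrected codeword c = 001100000011000

Compute s = H r^T mod 2 one row at a time:
  s_1 = 0 + 0 + 0 + 1 + 1 + 1 + 0 + 0 = 3 ≡ 1 (mod 2).
  s_2 = 1 + 0 + 0 + 0 + 1 + 1 + 0 + 0 = 3 ≡ 1 (mod 2).
  s_3 = 0 + 1 + 0 + 0 + 0 + 1 + 0 + 0 = 2 ≡ 0 (mod 2).
  s_4 = 0 + 1 + 0 + 0 + 0 + 1 + 1 + 0 = 3 ≡ 1 (mod 2).
s = (1, 1, 0, 1)^T — this equals column 13 of H (binary 1101), so error is at position 13.
Correct: flip bit 13 of r = 001100000011100 to get c = 001100000011000.


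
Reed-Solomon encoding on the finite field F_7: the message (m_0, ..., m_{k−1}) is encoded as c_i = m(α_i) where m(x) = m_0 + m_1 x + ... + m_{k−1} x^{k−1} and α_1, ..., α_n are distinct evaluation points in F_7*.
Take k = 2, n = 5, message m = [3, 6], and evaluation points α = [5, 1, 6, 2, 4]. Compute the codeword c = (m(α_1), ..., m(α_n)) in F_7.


c = [5, 2, 4, 1, 6]

Message polynomial: m(x) = 3 + 6·x (mod 7).
For each evaluation point α_i, compute m(α_i) mod 7:
  α_1 = 5: Horner steps 6 → 5, so m(5) = 5.
  α_2 = 1: Horner steps 6 → 2, so m(1) = 2.
  α_3 = 6: Horner steps 6 → 4, so m(6) = 4.
  α_4 = 2: Horner steps 6 → 1, so m(2) = 1.
  α_5 = 4: Horner steps 6 → 6, so m(4) = 6.
Codeword c = [5, 2, 4, 1, 6] ∈ F_7^5.


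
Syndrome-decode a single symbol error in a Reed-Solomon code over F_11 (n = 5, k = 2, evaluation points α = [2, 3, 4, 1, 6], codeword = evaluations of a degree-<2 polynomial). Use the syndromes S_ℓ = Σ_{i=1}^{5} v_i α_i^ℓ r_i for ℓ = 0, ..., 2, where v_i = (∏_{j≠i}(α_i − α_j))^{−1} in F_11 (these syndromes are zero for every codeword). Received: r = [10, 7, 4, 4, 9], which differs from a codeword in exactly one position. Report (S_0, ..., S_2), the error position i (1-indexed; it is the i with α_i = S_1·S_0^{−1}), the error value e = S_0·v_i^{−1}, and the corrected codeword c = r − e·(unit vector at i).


S = (3, 3, 3), error at position 4, error magnitude e = 2, c = [10, 7, 4, 2, 9].

Step 1: column multipliers v_i = (∏_{j≠i}(α_i − α_j))^{−1} mod 11.
  i = 1 (α = 2): (2−3)(2−4)(2−1)(2−6) = (−1)·(−2)·1·(−4) = −8 ≡ 3, so v_1 = 3^{−1} = 4 (mod 11).
  i = 2 (α = 3): (3−2)(3−4)(3−1)(3−6) = 1·(−1)·2·(−3) = 6 ≡ 6, so v_2 = 6^{−1} = 2 (mod 11).
  i = 3 (α = 4): (4−2)(4−3)(4−1)(4−6) = 2·1·3·(−2) = −12 ≡ 10, so v_3 = 10^{−1} = 10 (mod 11).
  i = 4 (α = 1): (1−2)(1−3)(1−4)(1−6) = (−1)·(−2)·(−3)·(−5) = 30 ≡ 8, so v_4 = 8^{−1} = 7 (mod 11).
  i = 5 (α = 6): (6−2)(6−3)(6−4)(6−1) = 4·3·2·5 = 120 ≡ 10, so v_5 = 10^{−1} = 10 (mod 11).
  v = [4, 2, 10, 7, 10].
Step 2: syndromes of r = [10, 7, 4, 4, 9] (all sums mod 11).
  S_0 = Σ v_i r_i = 4·10 + 2·7 + 10·4 + 7·4 + 10·9 = 212 ≡ 3.
  S_1 = Σ v_i α_i r_i = 4·2·10 + 2·3·7 + 10·4·4 + 7·1·4 + 10·6·9 = 850 ≡ 3.
  α_i^2 mod 11 = [4, 9, 5, 1, 3].
  S_2 = Σ v_i α_i^2 r_i = 4·4·10 + 2·9·7 + 10·5·4 + 7·1·4 + 10·3·9 = 784 ≡ 3.
  S = (3, 3, 3) ≠ 0, so r is not a codeword (an error is present).
Step 3: locate the error. For a single error e at position i, S_ℓ = v_i·e·α_i^ℓ, so α_err = S_1/S_0.
  S_0^{−1} = 3^{−1} = 4 (mod 11), so α_err = 3·4 = 12 ≡ 1 = α_4. Error position i = 4.
  Consistency check: S_2/S_1 = 3·4 = 12 ≡ 1 = α_err ✓ (single-error assumption holds).
Step 4: error magnitude e = S_0/v_4 = S_0·∏_{j≠4}(α_4 − α_j) = 3·8 = 24 ≡ 2 (mod 11).
Step 5: correct position 4: c_4 = r_4 − e = 4 − 2 ≡ 2 (mod 11). Hence c = [10, 7, 4, 2, 9].
  Check: interpolating c through the α_i gives m(x) = 5 + 8·x (degree < 2) with m(α_i) = c_i for every i, so c is indeed a codeword.


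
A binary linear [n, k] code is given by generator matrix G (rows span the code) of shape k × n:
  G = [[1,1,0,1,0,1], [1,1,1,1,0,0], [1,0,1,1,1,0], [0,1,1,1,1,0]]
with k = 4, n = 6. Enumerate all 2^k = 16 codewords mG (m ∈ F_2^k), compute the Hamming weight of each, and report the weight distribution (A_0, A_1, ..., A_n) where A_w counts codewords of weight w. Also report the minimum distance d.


Weight distribution: A_0 = 1, A_2 = 6, A_4 = 9. Minimum distance d = 2.

Enumerate all 2^4 = 16 messages m ∈ F_2^4.
For each, compute codeword c = mG in F_2^6, then tally its weight.
  m = 0000 → c = 000000, weight = 0.
  m = 1000 → c = 110101, weight = 4.
  m = 0100 → c = 111100, weight = 4.
  m = 1100 → c = 001001, weight = 2.
  m = 0010 → c = 101110, weight = 4.
  m = 1010 → c = 011011, weight = 4.
  m = 0110 → c = 010010, weight = 2.
  m = 1110 → c = 100111, weight = 4.
  m = 0001 → c = 011110, weight = 4.
  m = 1001 → c = 101011, weight = 4.
  m = 0101 → c = 100010, weight = 2.
  m = 1101 → c = 010111, weight = 4.
  m = 0011 → c = 110000, weight = 2.
  m = 1011 → c = 000101, weight = 2.
  m = 0111 → c = 001100, weight = 2.
  m = 1111 → c = 111001, weight = 4.
Tally weights:
  weight 0: 1 codewords.
  weight 2: 6 codewords.
  weight 4: 9 codewords.
Minimum distance d = smallest w > 0 with A_w > 0 = 2.
Sanity: Σ A_w = 16 = 2^4 = 16 ✓.


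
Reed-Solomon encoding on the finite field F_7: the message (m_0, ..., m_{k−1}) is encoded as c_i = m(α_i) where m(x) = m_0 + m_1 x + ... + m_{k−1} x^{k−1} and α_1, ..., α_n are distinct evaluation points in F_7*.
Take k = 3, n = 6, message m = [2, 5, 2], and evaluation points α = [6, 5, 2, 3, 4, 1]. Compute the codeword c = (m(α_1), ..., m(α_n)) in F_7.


c = [6, 0, 6, 0, 5, 2]

Message polynomial: m(x) = 2 + 5·x + 2·x^2 (mod 7).
For each evaluation point α_i, compute m(α_i) mod 7:
  α_1 = 6: Horner steps 2 → 3 → 6, so m(6) = 6.
  α_2 = 5: Horner steps 2 → 1 → 0, so m(5) = 0.
  α_3 = 2: Horner steps 2 → 2 → 6, so m(2) = 6.
  α_4 = 3: Horner steps 2 → 4 → 0, so m(3) = 0.
  α_5 = 4: Horner steps 2 → 6 → 5, so m(4) = 5.
  α_6 = 1: Horner steps 2 → 0 → 2, so m(1) = 2.
Codeword c = [6, 0, 6, 0, 5, 2] ∈ F_7^6.


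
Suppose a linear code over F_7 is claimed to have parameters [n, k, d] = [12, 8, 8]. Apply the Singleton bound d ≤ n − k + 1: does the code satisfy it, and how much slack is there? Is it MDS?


Singleton RHS = n − k + 1 = 5, slack = -3, bound violated (no such code; not MDS).

Singleton bound: d ≤ n − k + 1.
Here n = 12, k = 8, so n − k + 1 = 5.
Given d = 8, check d ≤ 5: NO.
Slack = (n − k + 1) − d = -3.
The slack is negative: d = 8 exceeds n − k + 1 = 5 by 3, so the Singleton bound is violated and no linear [12, 8, 8]_7 code can exist. In particular it is not MDS (MDS requires d = n − k + 1 exactly).
Description: the claimed parameters are [12, 8, 8]_7; such a code would be impossible (violates the Singleton bound).


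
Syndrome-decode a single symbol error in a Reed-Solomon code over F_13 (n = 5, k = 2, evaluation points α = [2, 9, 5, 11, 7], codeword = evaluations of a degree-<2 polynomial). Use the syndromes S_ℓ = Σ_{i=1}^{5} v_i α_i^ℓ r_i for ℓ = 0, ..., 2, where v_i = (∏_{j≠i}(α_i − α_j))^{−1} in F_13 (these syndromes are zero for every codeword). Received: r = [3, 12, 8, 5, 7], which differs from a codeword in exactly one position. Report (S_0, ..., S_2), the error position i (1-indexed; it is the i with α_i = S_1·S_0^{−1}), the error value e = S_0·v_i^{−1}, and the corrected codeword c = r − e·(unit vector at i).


S = (9, 3, 1), error at position 2, error magnitude e = 6, c = [3, 6, 8, 5, 7].

Step 1: column multipliers v_i = (∏_{j≠i}(α_i − α_j))^{−1} mod 13.
  i = 1 (α = 2): (2−9)(2−5)(2−11)(2−7) = (−7)·(−3)·(−9)·(−5) = 945 ≡ 9, so v_1 = 9^{−1} = 3 (mod 13).
  i = 2 (α = 9): (9−2)(9−5)(9−11)(9−7) = 7·4·(−2)·2 = −112 ≡ 5, so v_2 = 5^{−1} = 8 (mod 13).
  i = 3 (α = 5): (5−2)(5−9)(5−11)(5−7) = 3·(−4)·(−6)·(−2) = −144 ≡ 12, so v_3 = 12^{−1} = 12 (mod 13).
  i = 4 (α = 11): (11−2)(11−9)(11−5)(11−7) = 9·2·6·4 = 432 ≡ 3, so v_4 = 3^{−1} = 9 (mod 13).
  i = 5 (α = 7): (7−2)(7−9)(7−5)(7−11) = 5·(−2)·2·(−4) = 80 ≡ 2, so v_5 = 2^{−1} = 7 (mod 13).
  v = [3, 8, 12, 9, 7].
Step 2: syndromes of r = [3, 12, 8, 5, 7] (all sums mod 13).
  S_0 = Σ v_i r_i = 3·3 + 8·12 + 12·8 + 9·5 + 7·7 = 295 ≡ 9.
  S_1 = Σ v_i α_i r_i = 3·2·3 + 8·9·12 + 12·5·8 + 9·11·5 + 7·7·7 = 2200 ≡ 3.
  α_i^2 mod 13 = [4, 3, 12, 4, 10].
  S_2 = Σ v_i α_i^2 r_i = 3·4·3 + 8·3·12 + 12·12·8 + 9·4·5 + 7·10·7 = 2146 ≡ 1.
  S = (9, 3, 1) ≠ 0, so r is not a codeword (an error is present).
Step 3: locate the error. For a single error e at position i, S_ℓ = v_i·e·α_i^ℓ, so α_err = S_1/S_0.
  S_0^{−1} = 9^{−1} = 3 (mod 13), so α_err = 3·3 = 9 ≡ 9 = α_2. Error position i = 2.
  Consistency check: S_2/S_1 = 1·9 = 9 ≡ 9 = α_err ✓ (single-error assumption holds).
Step 4: error magnitude e = S_0/v_2 = S_0·∏_{j≠2}(α_2 − α_j) = 9·5 = 45 ≡ 6 (mod 13).
Step 5: correct position 2: c_2 = r_2 − e = 12 − 6 ≡ 6 (mod 13). Hence c = [3, 6, 8, 5, 7].
  Check: interpolating c through the α_i gives m(x) = 4 + 6·x (degree < 2) with m(α_i) = c_i for every i, so c is indeed a codeword.


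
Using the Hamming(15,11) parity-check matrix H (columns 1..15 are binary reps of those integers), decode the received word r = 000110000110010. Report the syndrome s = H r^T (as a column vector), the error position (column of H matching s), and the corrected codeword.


s = (1, 1, 1, 0)^T, error position = 14, corrected codeword c = 000110000110000

Compute s = H r^T mod 2 one row at a time:
  s_1 = 0 + 0 + 1 + 1 + 0 + 0 + 1 + 0 = 3 ≡ 1 (mod 2).
  s_2 = 1 + 1 + 0 + 0 + 0 + 0 + 1 + 0 = 3 ≡ 1 (mod 2).
  s_3 = 0 + 0 + 0 + 0 + 1 + 1 + 1 + 0 = 3 ≡ 1 (mod 2).
  s_4 = 0 + 0 + 1 + 0 + 0 + 1 + 0 + 0 = 2 ≡ 0 (mod 2).
s = (1, 1, 1, 0)^T — this equals column 14 of H (binary 1110), so error is at position 14.
Correct: flip bit 14 of r = 000110000110010 to get c = 000110000110000.


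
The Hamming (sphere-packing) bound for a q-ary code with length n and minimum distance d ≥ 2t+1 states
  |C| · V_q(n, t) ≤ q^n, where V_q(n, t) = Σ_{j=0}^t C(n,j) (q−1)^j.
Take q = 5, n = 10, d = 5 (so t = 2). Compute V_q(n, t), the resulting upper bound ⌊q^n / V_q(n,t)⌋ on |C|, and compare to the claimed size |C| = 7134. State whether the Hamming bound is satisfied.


V_q(n, t) = 761, q^n = 9765625, Hamming bound = 12832, |C| = 7134 ≤ bound (satisfied).

Step 1: Compute V_q(n, t) = Σ_{j=0}^2 C(n, j) (q−1)^j.
  j = 0: C(10,0)·(4)^0 = 1·1 = 1.
  j = 1: C(10,1)·(4)^1 = 10·4 = 40.
  j = 2: C(10,2)·(4)^2 = 45·16 = 720.
  V_q(n, t) = 1 + 40 + 720 = 761.
Step 2: q^n = 5^10 = 9765625.
Step 3: Hamming bound ⌊q^n / V_q(n,t)⌋ = ⌊9765625/761⌋ = 12832.
Step 4: Compare |C| = 7134 to 12832: satisfied.
The claimed |C| lies below the Hamming bound.


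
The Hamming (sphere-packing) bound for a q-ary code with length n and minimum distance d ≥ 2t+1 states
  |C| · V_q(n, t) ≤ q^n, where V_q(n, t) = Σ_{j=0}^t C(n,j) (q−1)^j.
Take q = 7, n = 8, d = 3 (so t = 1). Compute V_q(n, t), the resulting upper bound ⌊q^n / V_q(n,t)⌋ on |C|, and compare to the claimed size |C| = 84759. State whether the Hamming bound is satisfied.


V_q(n, t) = 49, q^n = 5764801, Hamming bound = 117649, |C| = 84759 ≤ bound (satisfied).

Step 1: Compute V_q(n, t) = Σ_{j=0}^1 C(n, j) (q−1)^j.
  j = 0: C(8,0)·(6)^0 = 1·1 = 1.
  j = 1: C(8,1)·(6)^1 = 8·6 = 48.
  V_q(n, t) = 1 + 48 = 49.
Step 2: q^n = 7^8 = 5764801.
Step 3: Hamming bound ⌊q^n / V_q(n,t)⌋ = ⌊5764801/49⌋ = 117649.
Step 4: Compare |C| = 84759 to 117649: satisfied.
The claimed |C| lies below the Hamming bound.


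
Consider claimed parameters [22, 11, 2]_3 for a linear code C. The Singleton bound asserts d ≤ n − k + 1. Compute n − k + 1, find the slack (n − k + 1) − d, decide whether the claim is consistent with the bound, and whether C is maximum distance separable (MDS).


Singleton RHS = n − k + 1 = 12, slack = 10, bound satisfied, not MDS.

Singleton bound: d ≤ n − k + 1.
Here n = 22, k = 11, so n − k + 1 = 12.
Given d = 2, check d ≤ 12: YES.
Slack = (n − k + 1) − d = 10.
The code is NOT MDS (slack = 10 > 0).
Description: the claimed parameters are [22, 11, 2]_3; such a code would be non-MDS.


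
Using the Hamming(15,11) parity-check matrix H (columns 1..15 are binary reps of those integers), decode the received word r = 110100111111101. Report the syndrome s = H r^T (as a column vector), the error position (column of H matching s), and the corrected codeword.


s = (1, 1, 1, 0)^T, error position = 14, corrected codeword c = 110100111111111

Compute s = H r^T mod 2 one row at a time:
  s_1 = 1 + 1 + 1 + 1 + 1 + 1 + 0 + 1 = 7 ≡ 1 (mod 2).
  s_2 = 1 + 0 + 0 + 1 + 1 + 1 + 0 + 1 = 5 ≡ 1 (mod 2).
  s_3 = 1 + 0 + 0 + 1 + 1 + 1 + 0 + 1 = 5 ≡ 1 (mod 2).
  s_4 = 1 + 0 + 0 + 1 + 1 + 1 + 1 + 1 = 6 ≡ 0 (mod 2).
s = (1, 1, 1, 0)^T — this equals column 14 of H (binary 1110), so error is at position 14.
Correct: flip bit 14 of r = 110100111111101 to get c = 110100111111111.


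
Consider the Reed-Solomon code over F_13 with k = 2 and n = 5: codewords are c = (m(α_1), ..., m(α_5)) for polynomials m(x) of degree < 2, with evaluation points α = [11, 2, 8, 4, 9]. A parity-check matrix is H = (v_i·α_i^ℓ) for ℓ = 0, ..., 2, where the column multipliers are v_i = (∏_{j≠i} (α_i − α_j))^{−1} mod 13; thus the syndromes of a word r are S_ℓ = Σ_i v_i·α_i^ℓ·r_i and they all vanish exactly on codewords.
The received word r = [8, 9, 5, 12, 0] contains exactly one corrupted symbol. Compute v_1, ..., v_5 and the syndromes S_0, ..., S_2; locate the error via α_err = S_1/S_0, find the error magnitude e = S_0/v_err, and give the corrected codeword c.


S = (5, 3, 7), error at position 1, error magnitude e = 5, c = [3, 9, 5, 12, 0].

Step 1: column multipliers v_i = (∏_{j≠i}(α_i − α_j))^{−1} mod 13.
  i = 1 (α = 11): (11−2)(11−8)(11−4)(11−9) = 9·3·7·2 = 378 ≡ 1, so v_1 = 1^{−1} = 1 (mod 13).
  i = 2 (α = 2): (2−11)(2−8)(2−4)(2−9) = (−9)·(−6)·(−2)·(−7) = 756 ≡ 2, so v_2 = 2^{−1} = 7 (mod 13).
  i = 3 (α = 8): (8−11)(8−2)(8−4)(8−9) = (−3)·6·4·(−1) = 72 ≡ 7, so v_3 = 7^{−1} = 2 (mod 13).
  i = 4 (α = 4): (4−11)(4−2)(4−8)(4−9) = (−7)·2·(−4)·(−5) = −280 ≡ 6, so v_4 = 6^{−1} = 11 (mod 13).
  i = 5 (α = 9): (9−11)(9−2)(9−8)(9−4) = (−2)·7·1·5 = −70 ≡ 8, so v_5 = 8^{−1} = 5 (mod 13).
  v = [1, 7, 2, 11, 5].
Step 2: syndromes of r = [8, 9, 5, 12, 0] (all sums mod 13).
  S_0 = Σ v_i r_i = 1·8 + 7·9 + 2·5 + 11·12 + 5·0 = 213 ≡ 5.
  S_1 = Σ v_i α_i r_i = 1·11·8 + 7·2·9 + 2·8·5 + 11·4·12 + 5·9·0 = 822 ≡ 3.
  α_i^2 mod 13 = [4, 4, 12, 3, 3].
  S_2 = Σ v_i α_i^2 r_i = 1·4·8 + 7·4·9 + 2·12·5 + 11·3·12 + 5·3·0 = 800 ≡ 7.
  S = (5, 3, 7) ≠ 0, so r is not a codeword (an error is present).
Step 3: locate the error. For a single error e at position i, S_ℓ = v_i·e·α_i^ℓ, so α_err = S_1/S_0.
  S_0^{−1} = 5^{−1} = 8 (mod 13), so α_err = 3·8 = 24 ≡ 11 = α_1. Error position i = 1.
  Consistency check: S_2/S_1 = 7·9 = 63 ≡ 11 = α_err ✓ (single-error assumption holds).
Step 4: error magnitude e = S_0/v_1 = S_0·∏_{j≠1}(α_1 − α_j) = 5·1 = 5 ≡ 5 (mod 13).
Step 5: correct position 1: c_1 = r_1 − e = 8 − 5 ≡ 3 (mod 13). Hence c = [3, 9, 5, 12, 0].
  Check: interpolating c through the α_i gives m(x) = 6 + 8·x (degree < 2) with m(α_i) = c_i for every i, so c is indeed a codeword.


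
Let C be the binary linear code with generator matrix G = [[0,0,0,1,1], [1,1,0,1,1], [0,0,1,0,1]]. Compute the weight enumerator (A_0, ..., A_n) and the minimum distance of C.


Weight distribution: A_0 = 1, A_2 = 4, A_4 = 3. Minimum distance d = 2.

Enumerate all 2^3 = 8 messages m ∈ F_2^3.
For each, compute codeword c = mG in F_2^5, then tally its weight.
  m = 000 → c = 00000, weight = 0.
  m = 100 → c = 00011, weight = 2.
  m = 010 → c = 11011, weight = 4.
  m = 110 → c = 11000, weight = 2.
  m = 001 → c = 00101, weight = 2.
  m = 101 → c = 00110, weight = 2.
  m = 011 → c = 11110, weight = 4.
  m = 111 → c = 11101, weight = 4.
Tally weights:
  weight 0: 1 codewords.
  weight 2: 4 codewords.
  weight 4: 3 codewords.
Minimum distance d = smallest w > 0 with A_w > 0 = 2.
Sanity: Σ A_w = 8 = 2^3 = 8 ✓.


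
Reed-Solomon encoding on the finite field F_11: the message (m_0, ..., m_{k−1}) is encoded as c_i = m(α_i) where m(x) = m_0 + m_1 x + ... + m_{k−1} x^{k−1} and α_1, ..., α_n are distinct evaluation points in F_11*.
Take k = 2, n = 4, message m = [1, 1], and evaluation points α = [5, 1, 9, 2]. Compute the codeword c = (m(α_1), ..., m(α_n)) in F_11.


c = [6, 2, 10, 3]

Message polynomial: m(x) = 1 + 1·x (mod 11).
For each evaluation point α_i, compute m(α_i) mod 11:
  α_1 = 5: Horner steps 1 → 6, so m(5) = 6.
  α_2 = 1: Horner steps 1 → 2, so m(1) = 2.
  α_3 = 9: Horner steps 1 → 10, so m(9) = 10.
  α_4 = 2: Horner steps 1 → 3, so m(2) = 3.
Codeword c = [6, 2, 10, 3] ∈ F_11^4.


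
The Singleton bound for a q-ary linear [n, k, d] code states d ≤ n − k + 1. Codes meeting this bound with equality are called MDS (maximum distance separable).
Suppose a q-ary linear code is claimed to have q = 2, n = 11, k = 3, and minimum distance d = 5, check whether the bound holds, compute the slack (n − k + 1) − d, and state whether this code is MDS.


Singleton RHS = n − k + 1 = 9, slack = 4, bound satisfied, not MDS.

Singleton bound: d ≤ n − k + 1.
Here n = 11, k = 3, so n − k + 1 = 9.
Given d = 5, check d ≤ 9: YES.
Slack = (n − k + 1) − d = 4.
The code is NOT MDS (slack = 4 > 0).
Description: the claimed parameters are [11, 3, 5]_2; such a code would be non-MDS.


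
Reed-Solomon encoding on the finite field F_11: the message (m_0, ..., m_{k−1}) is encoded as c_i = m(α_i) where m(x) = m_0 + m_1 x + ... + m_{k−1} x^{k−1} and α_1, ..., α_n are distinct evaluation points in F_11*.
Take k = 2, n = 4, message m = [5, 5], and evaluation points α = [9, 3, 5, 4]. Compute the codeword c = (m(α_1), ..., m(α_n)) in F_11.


c = [6, 9, 8, 3]

Message polynomial: m(x) = 5 + 5·x (mod 11).
For each evaluation point α_i, compute m(α_i) mod 11:
  α_1 = 9: Horner steps 5 → 6, so m(9) = 6.
  α_2 = 3: Horner steps 5 → 9, so m(3) = 9.
  α_3 = 5: Horner steps 5 → 8, so m(5) = 8.
  α_4 = 4: Horner steps 5 → 3, so m(4) = 3.
Codeword c = [6, 9, 8, 3] ∈ F_11^4.


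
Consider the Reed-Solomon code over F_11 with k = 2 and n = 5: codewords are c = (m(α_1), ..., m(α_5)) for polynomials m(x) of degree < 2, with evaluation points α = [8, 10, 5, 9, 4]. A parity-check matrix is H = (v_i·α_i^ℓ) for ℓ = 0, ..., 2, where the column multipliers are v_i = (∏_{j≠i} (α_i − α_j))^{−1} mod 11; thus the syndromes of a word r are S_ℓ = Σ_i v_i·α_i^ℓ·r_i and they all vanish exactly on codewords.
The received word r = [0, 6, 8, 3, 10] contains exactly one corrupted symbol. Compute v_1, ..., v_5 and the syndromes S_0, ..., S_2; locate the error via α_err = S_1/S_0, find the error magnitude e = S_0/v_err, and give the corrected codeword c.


S = (1, 5, 3), error at position 3, error magnitude e = 6, c = [0, 6, 2, 3, 10].

Step 1: column multipliers v_i = (∏_{j≠i}(α_i − α_j))^{−1} mod 11.
  i = 1 (α = 8): (8−10)(8−5)(8−9)(8−4) = (−2)·3·(−1)·4 = 24 ≡ 2, so v_1 = 2^{−1} = 6 (mod 11).
  i = 2 (α = 10): (10−8)(10−5)(10−9)(10−4) = 2·5·1·6 = 60 ≡ 5, so v_2 = 5^{−1} = 9 (mod 11).
  i = 3 (α = 5): (5−8)(5−10)(5−9)(5−4) = (−3)·(−5)·(−4)·1 = −60 ≡ 6, so v_3 = 6^{−1} = 2 (mod 11).
  i = 4 (α = 9): (9−8)(9−10)(9−5)(9−4) = 1·(−1)·4·5 = −20 ≡ 2, so v_4 = 2^{−1} = 6 (mod 11).
  i = 5 (α = 4): (4−8)(4−10)(4−5)(4−9) = (−4)·(−6)·(−1)·(−5) = 120 ≡ 10, so v_5 = 10^{−1} = 10 (mod 11).
  v = [6, 9, 2, 6, 10].
Step 2: syndromes of r = [0, 6, 8, 3, 10] (all sums mod 11).
  S_0 = Σ v_i r_i = 6·0 + 9·6 + 2·8 + 6·3 + 10·10 = 188 ≡ 1.
  S_1 = Σ v_i α_i r_i = 6·8·0 + 9·10·6 + 2·5·8 + 6·9·3 + 10·4·10 = 1182 ≡ 5.
  α_i^2 mod 11 = [9, 1, 3, 4, 5].
  S_2 = Σ v_i α_i^2 r_i = 6·9·0 + 9·1·6 + 2·3·8 + 6·4·3 + 10·5·10 = 674 ≡ 3.
  S = (1, 5, 3) ≠ 0, so r is not a codeword (an error is present).
Step 3: locate the error. For a single error e at position i, S_ℓ = v_i·e·α_i^ℓ, so α_err = S_1/S_0.
  S_0^{−1} = 1^{−1} = 1 (mod 11), so α_err = 5·1 = 5 ≡ 5 = α_3. Error position i = 3.
  Consistency check: S_2/S_1 = 3·9 = 27 ≡ 5 = α_err ✓ (single-error assumption holds).
Step 4: error magnitude e = S_0/v_3 = S_0·∏_{j≠3}(α_3 − α_j) = 1·6 = 6 ≡ 6 (mod 11).
Step 5: correct position 3: c_3 = r_3 − e = 8 − 6 ≡ 2 (mod 11). Hence c = [0, 6, 2, 3, 10].
  Check: interpolating c through the α_i gives m(x) = 9 + 3·x (degree < 2) with m(α_i) = c_i for every i, so c is indeed a codeword.


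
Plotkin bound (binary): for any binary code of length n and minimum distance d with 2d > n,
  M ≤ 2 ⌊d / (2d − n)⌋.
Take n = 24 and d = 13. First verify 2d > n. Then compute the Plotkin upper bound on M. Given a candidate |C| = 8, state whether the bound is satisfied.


Plotkin bound M ≤ 12; given |C| = 8 ≤ bound (satisfied).

Check applicability: 2d = 26, n = 24.
2d − n = 2 > 0, so Plotkin applies.
Compute d/(2d−n) = 13/2 ≈ 6.5000.
⌊d/(2d−n)⌋ = 6.
Plotkin bound: M ≤ 2·6 = 12.
Given |C| = 8, check: satisfied.
This |C| is below the Plotkin bound.


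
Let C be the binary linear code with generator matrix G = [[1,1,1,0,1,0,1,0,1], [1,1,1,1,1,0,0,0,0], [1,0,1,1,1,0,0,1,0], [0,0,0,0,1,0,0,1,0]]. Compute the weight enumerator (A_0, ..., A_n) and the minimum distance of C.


Weight distribution: A_0 = 1, A_2 = 3, A_3 = 2, A_4 = 1, A_5 = 6, A_6 = 3. Minimum distance d = 2.

Enumerate all 2^4 = 16 messages m ∈ F_2^4.
For each, compute codeword c = mG in F_2^9, then tally its weight.
  m = 0000 → c = 000000000, weight = 0.
  m = 1000 → c = 111010101, weight = 6.
  m = 0100 → c = 111110000, weight = 5.
  m = 1100 → c = 000100101, weight = 3.
  m = 0010 → c = 101110010, weight = 5.
  m = 1010 → c = 010100111, weight = 5.
  m = 0110 → c = 010000010, weight = 2.
  m = 1110 → c = 101010111, weight = 6.
  m = 0001 → c = 000010010, weight = 2.
  m = 1001 → c = 111000111, weight = 6.
  m = 0101 → c = 111100010, weight = 5.
  m = 1101 → c = 000110111, weight = 5.
  m = 0011 → c = 101100000, weight = 3.
  m = 1011 → c = 010110101, weight = 5.
  m = 0111 → c = 010010000, weight = 2.
  m = 1111 → c = 101000101, weight = 4.
Tally weights:
  weight 0: 1 codewords.
  weight 2: 3 codewords.
  weight 3: 2 codewords.
  weight 4: 1 codewords.
  weight 5: 6 codewords.
  weight 6: 3 codewords.
Minimum distance d = smallest w > 0 with A_w > 0 = 2.
Sanity: Σ A_w = 16 = 2^4 = 16 ✓.


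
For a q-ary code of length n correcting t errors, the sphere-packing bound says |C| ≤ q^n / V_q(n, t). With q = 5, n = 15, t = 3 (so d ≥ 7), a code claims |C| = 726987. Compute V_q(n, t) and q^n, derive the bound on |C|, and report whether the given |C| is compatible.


V_q(n, t) = 30861, q^n = 30517578125, Hamming bound = 988871, |C| = 726987 ≤ bound (satisfied).

Step 1: Compute V_q(n, t) = Σ_{j=0}^3 C(n, j) (q−1)^j.
  j = 0: C(15,0)·(4)^0 = 1·1 = 1.
  j = 1: C(15,1)·(4)^1 = 15·4 = 60.
  j = 2: C(15,2)·(4)^2 = 105·16 = 1680.
  j = 3: C(15,3)·(4)^3 = 455·64 = 29120.
  V_q(n, t) = 1 + 60 + 1680 + 29120 = 30861.
Step 2: q^n = 5^15 = 30517578125.
Step 3: Hamming bound ⌊q^n / V_q(n,t)⌋ = ⌊30517578125/30861⌋ = 988871.
Step 4: Compare |C| = 726987 to 988871: satisfied.
The claimed |C| lies below the Hamming bound.


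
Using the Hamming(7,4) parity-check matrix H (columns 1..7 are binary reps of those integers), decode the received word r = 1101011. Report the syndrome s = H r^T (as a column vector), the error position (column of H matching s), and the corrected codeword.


s = (1, 1, 0)^T, error position = 6, corrected codeword c = 1101001

Compute s = H r^T mod 2 one row at a time:
  s_1 = 1 + 0 + 1 + 1 = 3 ≡ 1 (mod 2).
  s_2 = 1 + 0 + 1 + 1 = 3 ≡ 1 (mod 2).
  s_3 = 1 + 0 + 0 + 1 = 2 ≡ 0 (mod 2).
s = (1, 1, 0)^T — this equals column 6 of H (binary 110), so error is at position 6.
Correct: flip bit 6 of r = 1101011 to get c = 1101001.


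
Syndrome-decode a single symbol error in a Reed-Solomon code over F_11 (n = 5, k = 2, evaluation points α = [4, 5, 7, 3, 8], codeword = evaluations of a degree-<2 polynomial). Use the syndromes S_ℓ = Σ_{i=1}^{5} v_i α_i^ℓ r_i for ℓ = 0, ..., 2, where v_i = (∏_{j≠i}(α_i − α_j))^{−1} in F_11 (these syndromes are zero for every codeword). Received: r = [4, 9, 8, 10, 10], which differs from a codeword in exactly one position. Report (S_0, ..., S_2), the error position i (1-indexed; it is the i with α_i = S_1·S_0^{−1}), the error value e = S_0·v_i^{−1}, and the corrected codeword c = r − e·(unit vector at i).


S = (6, 4, 10), error at position 5, error magnitude e = 8, c = [4, 9, 8, 10, 2].

Step 1: column multipliers v_i = (∏_{j≠i}(α_i − α_j))^{−1} mod 11.
  i = 1 (α = 4): (4−5)(4−7)(4−3)(4−8) = (−1)·(−3)·1·(−4) = −12 ≡ 10, so v_1 = 10^{−1} = 10 (mod 11).
  i = 2 (α = 5): (5−4)(5−7)(5−3)(5−8) = 1·(−2)·2·(−3) = 12 ≡ 1, so v_2 = 1^{−1} = 1 (mod 11).
  i = 3 (α = 7): (7−4)(7−5)(7−3)(7−8) = 3·2·4·(−1) = −24 ≡ 9, so v_3 = 9^{−1} = 5 (mod 11).
  i = 4 (α = 3): (3−4)(3−5)(3−7)(3−8) = (−1)·(−2)·(−4)·(−5) = 40 ≡ 7, so v_4 = 7^{−1} = 8 (mod 11).
  i = 5 (α = 8): (8−4)(8−5)(8−7)(8−3) = 4·3·1·5 = 60 ≡ 5, so v_5 = 5^{−1} = 9 (mod 11).
  v = [10, 1, 5, 8, 9].
Step 2: syndromes of r = [4, 9, 8, 10, 10] (all sums mod 11).
  S_0 = Σ v_i r_i = 10·4 + 1·9 + 5·8 + 8·10 + 9·10 = 259 ≡ 6.
  S_1 = Σ v_i α_i r_i = 10·4·4 + 1·5·9 + 5·7·8 + 8·3·10 + 9·8·10 = 1445 ≡ 4.
  α_i^2 mod 11 = [5, 3, 5, 9, 9].
  S_2 = Σ v_i α_i^2 r_i = 10·5·4 + 1·3·9 + 5·5·8 + 8·9·10 + 9·9·10 = 1957 ≡ 10.
  S = (6, 4, 10) ≠ 0, so r is not a codeword (an error is present).
Step 3: locate the error. For a single error e at position i, S_ℓ = v_i·e·α_i^ℓ, so α_err = S_1/S_0.
  S_0^{−1} = 6^{−1} = 2 (mod 11), so α_err = 4·2 = 8 ≡ 8 = α_5. Error position i = 5.
  Consistency check: S_2/S_1 = 10·3 = 30 ≡ 8 = α_err ✓ (single-error assumption holds).
Step 4: error magnitude e = S_0/v_5 = S_0·∏_{j≠5}(α_5 − α_j) = 6·5 = 30 ≡ 8 (mod 11).
Step 5: correct position 5: c_5 = r_5 − e = 10 − 8 ≡ 2 (mod 11). Hence c = [4, 9, 8, 10, 2].
  Check: interpolating c through the α_i gives m(x) = 6 + 5·x (degree < 2) with m(α_i) = c_i for every i, so c is indeed a codeword.


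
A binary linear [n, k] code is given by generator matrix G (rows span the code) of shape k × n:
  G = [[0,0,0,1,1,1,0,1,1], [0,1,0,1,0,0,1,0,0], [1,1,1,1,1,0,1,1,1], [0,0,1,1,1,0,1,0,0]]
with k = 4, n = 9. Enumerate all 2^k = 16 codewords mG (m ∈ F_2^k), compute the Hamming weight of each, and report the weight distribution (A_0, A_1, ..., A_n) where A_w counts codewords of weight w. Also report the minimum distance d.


Weight distribution: A_0 = 1, A_3 = 2, A_4 = 4, A_5 = 6, A_6 = 2, A_8 = 1. Minimum distance d = 3.

Enumerate all 2^4 = 16 messages m ∈ F_2^4.
For each, compute codeword c = mG in F_2^9, then tally its weight.
  m = 0000 → c = 000000000, weight = 0.
  m = 1000 → c = 000111011, weight = 5.
  m = 0100 → c = 010100100, weight = 3.
  m = 1100 → c = 010011111, weight = 6.
  m = 0010 → c = 111110111, weight = 8.
  m = 1010 → c = 111001100, weight = 5.
  m = 0110 → c = 101010011, weight = 5.
  m = 1110 → c = 101101000, weight = 4.
  m = 0001 → c = 001110100, weight = 4.
  m = 1001 → c = 001001111, weight = 5.
  m = 0101 → c = 011010000, weight = 3.
  m = 1101 → c = 011101011, weight = 6.
  m = 0011 → c = 110000011, weight = 4.
  m = 1011 → c = 110111000, weight = 5.
  m = 0111 → c = 100100111, weight = 5.
  m = 1111 → c = 100011100, weight = 4.
Tally weights:
  weight 0: 1 codewords.
  weight 3: 2 codewords.
  weight 4: 4 codewords.
  weight 5: 6 codewords.
  weight 6: 2 codewords.
  weight 8: 1 codewords.
Minimum distance d = smallest w > 0 with A_w > 0 = 3.
Sanity: Σ A_w = 16 = 2^4 = 16 ✓.


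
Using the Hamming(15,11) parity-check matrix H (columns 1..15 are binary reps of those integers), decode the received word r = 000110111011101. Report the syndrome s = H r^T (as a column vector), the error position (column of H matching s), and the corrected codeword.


s = (0, 0, 1, 0)^T, error position = 2, corrected codeword c = 010110111011101

Compute s = H r^T mod 2 one row at a time:
  s_1 = 1 + 1 + 0 + 1 + 1 + 1 + 0 + 1 = 6 ≡ 0 (mod 2).
  s_2 = 1 + 1 + 0 + 1 + 1 + 1 + 0 + 1 = 6 ≡ 0 (mod 2).
  s_3 = 0 + 0 + 0 + 1 + 0 + 1 + 0 + 1 = 3 ≡ 1 (mod 2).
  s_4 = 0 + 0 + 1 + 1 + 1 + 1 + 1 + 1 = 6 ≡ 0 (mod 2).
s = (0, 0, 1, 0)^T — this equals column 2 of H (binary 0010), so error is at position 2.
Correct: flip bit 2 of r = 000110111011101 to get c = 010110111011101.


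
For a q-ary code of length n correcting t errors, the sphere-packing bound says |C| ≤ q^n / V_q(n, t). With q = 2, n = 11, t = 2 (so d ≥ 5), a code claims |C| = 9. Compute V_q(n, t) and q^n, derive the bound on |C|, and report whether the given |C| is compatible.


V_q(n, t) = 67, q^n = 2048, Hamming bound = 30, |C| = 9 ≤ bound (satisfied).

Step 1: Compute V_q(n, t) = Σ_{j=0}^2 C(n, j) (q−1)^j.
  j = 0: C(11,0)·(1)^0 = 1·1 = 1.
  j = 1: C(11,1)·(1)^1 = 11·1 = 11.
  j = 2: C(11,2)·(1)^2 = 55·1 = 55.
  V_q(n, t) = 1 + 11 + 55 = 67.
Step 2: q^n = 2^11 = 2048.
Step 3: Hamming bound ⌊q^n / V_q(n,t)⌋ = ⌊2048/67⌋ = 30.
Step 4: Compare |C| = 9 to 30: satisfied.
The claimed |C| lies below the Hamming bound.


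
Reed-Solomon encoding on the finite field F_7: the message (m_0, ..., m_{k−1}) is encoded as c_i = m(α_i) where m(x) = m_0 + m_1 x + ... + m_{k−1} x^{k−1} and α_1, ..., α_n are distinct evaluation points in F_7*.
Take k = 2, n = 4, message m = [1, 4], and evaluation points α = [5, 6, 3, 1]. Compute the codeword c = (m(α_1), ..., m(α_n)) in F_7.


c = [0, 4, 6, 5]

Message polynomial: m(x) = 1 + 4·x (mod 7).
For each evaluation point α_i, compute m(α_i) mod 7:
  α_1 = 5: Horner steps 4 → 0, so m(5) = 0.
  α_2 = 6: Horner steps 4 → 4, so m(6) = 4.
  α_3 = 3: Horner steps 4 → 6, so m(3) = 6.
  α_4 = 1: Horner steps 4 → 5, so m(1) = 5.
Codeword c = [0, 4, 6, 5] ∈ F_7^4.


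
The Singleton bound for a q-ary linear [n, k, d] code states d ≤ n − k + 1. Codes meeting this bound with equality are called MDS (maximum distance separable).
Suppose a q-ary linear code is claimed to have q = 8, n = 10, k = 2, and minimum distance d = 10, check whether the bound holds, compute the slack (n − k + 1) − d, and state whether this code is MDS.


Singleton RHS = n − k + 1 = 9, slack = -1, bound violated (no such code; not MDS).

Singleton bound: d ≤ n − k + 1.
Here n = 10, k = 2, so n − k + 1 = 9.
Given d = 10, check d ≤ 9: NO.
Slack = (n − k + 1) − d = -1.
The slack is negative: d = 10 exceeds n − k + 1 = 9 by 1, so the Singleton bound is violated and no linear [10, 2, 10]_8 code can exist. In particular it is not MDS (MDS requires d = n − k + 1 exactly).
Description: the claimed parameters are [10, 2, 10]_8; such a code would be impossible (violates the Singleton bound).


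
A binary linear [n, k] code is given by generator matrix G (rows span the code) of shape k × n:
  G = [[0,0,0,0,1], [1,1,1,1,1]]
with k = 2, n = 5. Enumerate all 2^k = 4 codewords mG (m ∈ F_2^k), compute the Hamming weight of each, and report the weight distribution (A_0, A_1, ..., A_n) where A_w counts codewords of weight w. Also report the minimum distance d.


Weight distribution: A_0 = 1, A_1 = 1, A_4 = 1, A_5 = 1. Minimum distance d = 1.

Enumerate all 2^2 = 4 messages m ∈ F_2^2.
For each, compute codeword c = mG in F_2^5, then tally its weight.
  m = 00 → c = 00000, weight = 0.
  m = 10 → c = 00001, weight = 1.
  m = 01 → c = 11111, weight = 5.
  m = 11 → c = 11110, weight = 4.
Tally weights:
  weight 0: 1 codewords.
  weight 1: 1 codewords.
  weight 4: 1 codewords.
  weight 5: 1 codewords.
Minimum distance d = smallest w > 0 with A_w > 0 = 1.
Sanity: Σ A_w = 4 = 2^2 = 4 ✓.


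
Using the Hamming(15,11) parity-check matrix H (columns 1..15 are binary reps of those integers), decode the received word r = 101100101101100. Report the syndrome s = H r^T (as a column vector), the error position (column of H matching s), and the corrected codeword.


s = (0, 0, 1, 1)^T, error position = 3, corrected codeword c = 100100101101100

Compute s = H r^T mod 2 one row at a time:
  s_1 = 0 + 1 + 1 + 0 + 1 + 1 + 0 + 0 = 4 ≡ 0 (mod 2).
  s_2 = 1 + 0 + 0 + 1 + 1 + 1 + 0 + 0 = 4 ≡ 0 (mod 2).
  s_3 = 0 + 1 + 0 + 1 + 1 + 0 + 0 + 0 = 3 ≡ 1 (mod 2).
  s_4 = 1 + 1 + 0 + 1 + 1 + 0 + 1 + 0 = 5 ≡ 1 (mod 2).
s = (0, 0, 1, 1)^T — this equals column 3 of H (binary 0011), so error is at position 3.
Correct: flip bit 3 of r = 101100101101100 to get c = 100100101101100.


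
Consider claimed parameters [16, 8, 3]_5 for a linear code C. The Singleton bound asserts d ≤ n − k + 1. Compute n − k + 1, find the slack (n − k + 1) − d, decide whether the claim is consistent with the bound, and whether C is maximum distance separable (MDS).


Singleton RHS = n − k + 1 = 9, slack = 6, bound satisfied, not MDS.

Singleton bound: d ≤ n − k + 1.
Here n = 16, k = 8, so n − k + 1 = 9.
Given d = 3, check d ≤ 9: YES.
Slack = (n − k + 1) − d = 6.
The code is NOT MDS (slack = 6 > 0).
Description: the claimed parameters are [16, 8, 3]_5; such a code would be non-MDS.
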